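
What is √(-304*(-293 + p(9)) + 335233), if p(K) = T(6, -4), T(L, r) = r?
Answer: √425521 ≈ 652.32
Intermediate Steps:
p(K) = -4
√(-304*(-293 + p(9)) + 335233) = √(-304*(-293 - 4) + 335233) = √(-304*(-297) + 335233) = √(90288 + 335233) = √425521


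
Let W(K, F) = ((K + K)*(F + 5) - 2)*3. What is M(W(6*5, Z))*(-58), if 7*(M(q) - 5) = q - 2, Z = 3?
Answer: -85086/7 ≈ -12155.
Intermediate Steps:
W(K, F) = -6 + 6*K*(5 + F) (W(K, F) = ((2*K)*(5 + F) - 2)*3 = (2*K*(5 + F) - 2)*3 = (-2 + 2*K*(5 + F))*3 = -6 + 6*K*(5 + F))
M(q) = 33/7 + q/7 (M(q) = 5 + (q - 2)/7 = 5 + (-2 + q)/7 = 5 + (-2/7 + q/7) = 33/7 + q/7)
M(W(6*5, Z))*(-58) = (33/7 + (-6 + 30*(6*5) + 6*3*(6*5))/7)*(-58) = (33/7 + (-6 + 30*30 + 6*3*30)/7)*(-58) = (33/7 + (-6 + 900 + 540)/7)*(-58) = (33/7 + (⅐)*1434)*(-58) = (33/7 + 1434/7)*(-58) = (1467/7)*(-58) = -85086/7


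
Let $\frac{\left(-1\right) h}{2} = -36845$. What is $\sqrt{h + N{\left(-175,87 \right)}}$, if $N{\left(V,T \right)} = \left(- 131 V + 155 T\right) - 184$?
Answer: $2 \sqrt{27479} \approx 331.54$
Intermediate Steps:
$h = 73690$ ($h = \left(-2\right) \left(-36845\right) = 73690$)
$N{\left(V,T \right)} = -184 - 131 V + 155 T$
$\sqrt{h + N{\left(-175,87 \right)}} = \sqrt{73690 - -36226} = \sqrt{73690 + \left(-184 + 22925 + 13485\right)} = \sqrt{73690 + 36226} = \sqrt{109916} = 2 \sqrt{27479}$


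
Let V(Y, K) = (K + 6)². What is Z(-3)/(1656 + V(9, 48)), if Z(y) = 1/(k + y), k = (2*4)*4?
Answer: 1/132588 ≈ 7.5422e-6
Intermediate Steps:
k = 32 (k = 8*4 = 32)
Z(y) = 1/(32 + y)
V(Y, K) = (6 + K)²
Z(-3)/(1656 + V(9, 48)) = 1/((1656 + (6 + 48)²)*(32 - 3)) = 1/((1656 + 54²)*29) = (1/29)/(1656 + 2916) = (1/29)/4572 = (1/4572)*(1/29) = 1/132588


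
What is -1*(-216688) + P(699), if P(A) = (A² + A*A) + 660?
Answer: 1194550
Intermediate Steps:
P(A) = 660 + 2*A² (P(A) = (A² + A²) + 660 = 2*A² + 660 = 660 + 2*A²)
-1*(-216688) + P(699) = -1*(-216688) + (660 + 2*699²) = 216688 + (660 + 2*488601) = 216688 + (660 + 977202) = 216688 + 977862 = 1194550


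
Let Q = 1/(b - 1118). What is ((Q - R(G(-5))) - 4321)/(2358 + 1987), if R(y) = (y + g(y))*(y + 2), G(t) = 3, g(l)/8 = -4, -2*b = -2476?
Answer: -501119/521400 ≈ -0.96110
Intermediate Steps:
b = 1238 (b = -½*(-2476) = 1238)
g(l) = -32 (g(l) = 8*(-4) = -32)
R(y) = (-32 + y)*(2 + y) (R(y) = (y - 32)*(y + 2) = (-32 + y)*(2 + y))
Q = 1/120 (Q = 1/(1238 - 1118) = 1/120 ≈ 0.0083333)
((Q - R(G(-5))) - 4321)/(2358 + 1987) = ((1/120 - (-64 + 3² - 30*3)) - 4321)/(2358 + 1987) = ((1/120 - (-64 + 9 - 90)) - 4321)/4345 = ((1/120 - 1*(-145)) - 4321)*(1/4345) = ((1/120 + 145) - 4321)*(1/4345) = (17401/120 - 4321)*(1/4345) = -501119/120*1/4345 = -501119/521400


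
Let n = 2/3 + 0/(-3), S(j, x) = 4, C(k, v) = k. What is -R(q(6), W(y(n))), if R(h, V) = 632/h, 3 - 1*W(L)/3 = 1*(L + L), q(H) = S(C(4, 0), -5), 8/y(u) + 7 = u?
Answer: -158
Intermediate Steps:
n = ⅔ (n = 2*(⅓) + 0*(-⅓) = ⅔ + 0 = ⅔ ≈ 0.66667)
y(u) = 8/(-7 + u)
q(H) = 4
W(L) = 9 - 6*L (W(L) = 9 - 3*(L + L) = 9 - 3*2*L = 9 - 6*L)
-R(q(6), W(y(n))) = -632/4 = -1*158 = -158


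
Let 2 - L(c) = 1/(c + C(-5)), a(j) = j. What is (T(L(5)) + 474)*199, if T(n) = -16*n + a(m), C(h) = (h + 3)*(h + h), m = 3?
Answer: 2217059/25 ≈ 88682.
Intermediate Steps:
C(h) = 2*h*(3 + h) (C(h) = (3 + h)*(2*h) = 2*h*(3 + h))
L(c) = 2 - 1/(20 + c) (L(c) = 2 - 1/(c + 2*(-5)*(3 - 5)) = 2 - 1/(c + 2*(-5)*(-2)) = 2 - 1/(c + 20) = 2 - 1/(20 + c))
T(n) = 3 - 16*n (T(n) = -16*n + 3 = 3 - 16*n)
(T(L(5)) + 474)*199 = ((3 - 16*(39 + 2*5)/(20 + 5)) + 474)*199 = ((3 - 16*(39 + 10)/25) + 474)*199 = ((3 - 16*49/25) + 474)*199 = ((3 - 784/25) + 474)*199 = (-709/25 + 474)*199 = (11141/25)*199 = 2217059/25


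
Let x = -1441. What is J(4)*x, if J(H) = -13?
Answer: 18733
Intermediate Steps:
J(4)*x = -13*(-1441) = 18733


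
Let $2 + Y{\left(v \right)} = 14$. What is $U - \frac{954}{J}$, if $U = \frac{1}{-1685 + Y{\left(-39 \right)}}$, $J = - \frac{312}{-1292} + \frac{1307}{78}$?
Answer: $- \frac{40211110393}{716453885} \approx -56.125$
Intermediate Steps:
$Y{\left(v \right)} = 12$ ($Y{\left(v \right)} = -2 + 14 = 12$)
$J = \frac{428245}{25194}$ ($J = \left(-312\right) \left(- \frac{1}{1292}\right) + 1307 \cdot \frac{1}{78} = \frac{78}{323} + \frac{1307}{78} = \frac{428245}{25194} \approx 16.998$)
$U = - \frac{1}{1673}$ ($U = \frac{1}{-1685 + 12} = \frac{1}{-1673} = - \frac{1}{1673} \approx -0.00059773$)
$U - \frac{954}{J} = - \frac{1}{1673} - \frac{954}{\frac{428245}{25194}} = - \frac{1}{1673} - \frac{24035076}{428245} = - \frac{40211110393}{716453885}$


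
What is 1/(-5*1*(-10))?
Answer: 1/50 ≈ 0.020000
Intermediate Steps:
1/(-5*1*(-10)) = 1/(-5*(-10)) = 1/50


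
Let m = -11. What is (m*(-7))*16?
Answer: 1232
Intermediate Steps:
(m*(-7))*16 = -11*(-7)*16 = 77*16 = 1232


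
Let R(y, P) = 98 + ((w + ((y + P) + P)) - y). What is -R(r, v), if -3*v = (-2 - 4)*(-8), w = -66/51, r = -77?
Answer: -1100/17 ≈ -64.706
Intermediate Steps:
w = -22/17 (w = -66*1/51 = -22/17 ≈ -1.2941)
v = -16 (v = -(-2 - 4)*(-8)/3 = -(-2)*(-8) = -⅓*48 = -16)
R(y, P) = 1644/17 + 2*P (R(y, P) = 98 + ((-22/17 + ((y + P) + P)) - y) = 98 + ((-22/17 + ((P + y) + P)) - y) = 98 + ((-22/17 + (y + 2*P)) - y) = 98 + ((-22/17 + y + 2*P) - y) = 98 + (-22/17 + 2*P) = 1644/17 + 2*P)
-R(r, v) = -(1644/17 + 2*(-16)) = -(1644/17 - 32) = -1*1100/17 = -1100/17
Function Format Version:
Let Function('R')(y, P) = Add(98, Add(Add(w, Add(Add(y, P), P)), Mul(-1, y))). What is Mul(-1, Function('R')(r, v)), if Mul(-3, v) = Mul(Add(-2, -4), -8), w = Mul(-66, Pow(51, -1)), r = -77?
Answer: Rational(-1100, 17) ≈ -64.706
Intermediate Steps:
w = Rational(-22, 17) (w = Mul(-66, Rational(1, 51)) = Rational(-22, 17) ≈ -1.2941)
v = -16 (v = Mul(Rational(-1, 3), Mul(Add(-2, -4), -8)) = Mul(Rational(-1, 3), Mul(-6, -8)) = Mul(Rational(-1, 3), 48) = -16)
Function('R')(y, P) = Add(Rational(1644, 17), Mul(2, P)) (Function('R')(y, P) = Add(98, Add(Add(Rational(-22, 17), Add(Add(y, P), P)), Mul(-1, y))) = Add(98, Add(Add(Rational(-22, 17), Add(Add(P, y), P)), Mul(-1, y))) = Add(98, Add(Add(Rational(-22, 17), Add(y, Mul(2, P))), Mul(-1, y))) = Add(98, Add(Add(Rational(-22, 17), y, Mul(2, P)), Mul(-1, y))) = Add(98, Add(Rational(-22, 17), Mul(2, P))) = Add(Rational(1644, 17), Mul(2, P)))
Mul(-1, Function('R')(r, v)) = Mul(-1, Add(Rational(1644, 17), Mul(2, -16))) = Mul(-1, Add(Rational(1644, 17), -32)) = Mul(-1, Rational(1100, 17)) = Rational(-1100, 17)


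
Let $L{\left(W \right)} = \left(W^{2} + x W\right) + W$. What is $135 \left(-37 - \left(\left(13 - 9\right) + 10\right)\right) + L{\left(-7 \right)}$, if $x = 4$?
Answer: $-6871$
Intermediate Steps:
$L{\left(W \right)} = W^{2} + 5 W$ ($L{\left(W \right)} = \left(W^{2} + 4 W\right) + W = W^{2} + 5 W$)
$135 \left(-37 - \left(\left(13 - 9\right) + 10\right)\right) + L{\left(-7 \right)} = 135 \left(-37 - \left(\left(13 - 9\right) + 10\right)\right) - 7 \left(5 - 7\right) = 135 \left(-37 - \left(4 + 10\right)\right) - -14 = 135 \left(-37 - 14\right) + 14 = 135 \left(-51\right) + 14 = -6885 + 14 = -6871$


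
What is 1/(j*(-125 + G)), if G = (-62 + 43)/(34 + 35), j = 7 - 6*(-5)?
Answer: -69/319828 ≈ -0.00021574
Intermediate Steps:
j = 37 (j = 7 + 30 = 37)
G = -19/69 ≈ -0.27536
1/(j*(-125 + G)) = 1/(37*(-125 - 19/69)) = 1/(37*(-8644/69)) = 1/(-319828/69) = -69/319828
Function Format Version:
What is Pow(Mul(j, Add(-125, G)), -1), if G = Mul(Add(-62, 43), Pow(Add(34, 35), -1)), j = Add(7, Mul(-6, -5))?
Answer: Rational(-69, 319828) ≈ -0.00021574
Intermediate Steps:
j = 37 (j = Add(7, 30) = 37)
G = Rational(-19, 69) (G = Mul(-19, Pow(69, -1)) = Mul(-19, Rational(1, 69)) = Rational(-19, 69) ≈ -0.27536)
Pow(Mul(j, Add(-125, G)), -1) = Pow(Mul(37, Add(-125, Rational(-19, 69))), -1) = Pow(Mul(37, Rational(-8644, 69)), -1) = Pow(Rational(-319828, 69), -1) = Rational(-69, 319828)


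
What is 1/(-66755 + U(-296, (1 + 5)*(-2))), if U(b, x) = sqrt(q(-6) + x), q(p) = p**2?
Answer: -66755/4456230001 - 2*sqrt(6)/4456230001 ≈ -1.4981e-5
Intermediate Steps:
U(b, x) = sqrt(36 + x) (U(b, x) = sqrt((-6)**2 + x) = sqrt(36 + x))
1/(-66755 + U(-296, (1 + 5)*(-2))) = 1/(-66755 + sqrt(36 + (1 + 5)*(-2))) = 1/(-66755 + sqrt(36 + 6*(-2))) = 1/(-66755 + sqrt(36 - 12)) = 1/(-66755 + sqrt(24)) = 1/(-66755 + 2*sqrt(6))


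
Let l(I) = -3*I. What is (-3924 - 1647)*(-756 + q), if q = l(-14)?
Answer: 3977694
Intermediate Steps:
q = 42 (q = -3*(-14) = 42)
(-3924 - 1647)*(-756 + q) = (-3924 - 1647)*(-756 + 42) = -5571*(-714) = 3977694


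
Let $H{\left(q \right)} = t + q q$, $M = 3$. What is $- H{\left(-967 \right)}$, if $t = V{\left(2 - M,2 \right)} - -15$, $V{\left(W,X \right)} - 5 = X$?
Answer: $-935111$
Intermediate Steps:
$V{\left(W,X \right)} = 5 + X$
$t = 22$ ($t = \left(5 + 2\right) - -15 = 7 + 15 = 22$)
$H{\left(q \right)} = 22 + q^{2}$ ($H{\left(q \right)} = 22 + q q = 22 + q^{2}$)
$- H{\left(-967 \right)} = - (22 + \left(-967\right)^{2}) = - (22 + 935089) = \left(-1\right) 935111 = -935111$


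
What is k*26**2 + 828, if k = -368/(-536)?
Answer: 86572/67 ≈ 1292.1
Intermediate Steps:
k = 46/67 (k = -368*(-1/536) = 46/67 ≈ 0.68657)
k*26**2 + 828 = (46/67)*26**2 + 828 = (46/67)*676 + 828 = 31096/67 + 828 = 86572/67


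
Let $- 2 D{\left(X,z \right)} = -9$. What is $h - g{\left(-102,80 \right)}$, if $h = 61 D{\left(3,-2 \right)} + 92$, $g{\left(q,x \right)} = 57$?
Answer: $\frac{619}{2} \approx 309.5$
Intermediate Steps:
$D{\left(X,z \right)} = \frac{9}{2}$ ($D{\left(X,z \right)} = \left(- \frac{1}{2}\right) \left(-9\right) = \frac{9}{2}$)
$h = \frac{733}{2}$ ($h = 61 \cdot \frac{9}{2} + 92 = \frac{549}{2} + 92 = \frac{733}{2} \approx 366.5$)
$h - g{\left(-102,80 \right)} = \frac{733}{2} - 57 = \frac{619}{2}$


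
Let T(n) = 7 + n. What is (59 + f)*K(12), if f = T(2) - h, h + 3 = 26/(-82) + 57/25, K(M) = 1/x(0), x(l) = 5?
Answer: 70763/5125 ≈ 13.807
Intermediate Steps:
K(M) = ⅕ (K(M) = 1/5 = ⅕)
h = -1063/1025 (h = -3 + (26/(-82) + 57/25) = -3 + (26*(-1/82) + 57*(1/25)) = -3 + (-13/41 + 57/25) = -3 + 2012/1025 = -1063/1025 ≈ -1.0371)
f = 10288/1025 (f = (7 + 2) - 1*(-1063/1025) = 9 + 1063/1025 = 10288/1025 ≈ 10.037)
(59 + f)*K(12) = (59 + 10288/1025)*(⅕) = (70763/1025)*(⅕) = 70763/5125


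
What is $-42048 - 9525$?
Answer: $-51573$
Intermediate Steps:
$-42048 - 9525 = -51573$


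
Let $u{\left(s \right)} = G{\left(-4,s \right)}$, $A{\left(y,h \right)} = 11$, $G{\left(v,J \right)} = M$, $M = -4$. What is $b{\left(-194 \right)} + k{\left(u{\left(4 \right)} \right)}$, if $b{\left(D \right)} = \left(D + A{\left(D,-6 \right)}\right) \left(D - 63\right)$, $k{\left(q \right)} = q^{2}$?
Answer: $47047$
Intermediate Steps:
$G{\left(v,J \right)} = -4$
$u{\left(s \right)} = -4$
$b{\left(D \right)} = \left(-63 + D\right) \left(11 + D\right)$ ($b{\left(D \right)} = \left(D + 11\right) \left(D - 63\right) = \left(11 + D\right) \left(-63 + D\right) = \left(-63 + D\right) \left(11 + D\right)$)
$b{\left(-194 \right)} + k{\left(u{\left(4 \right)} \right)} = \left(-693 + \left(-194\right)^{2} - -10088\right) + \left(-4\right)^{2} = \left(-693 + 37636 + 10088\right) + 16 = 47031 + 16 = 47047$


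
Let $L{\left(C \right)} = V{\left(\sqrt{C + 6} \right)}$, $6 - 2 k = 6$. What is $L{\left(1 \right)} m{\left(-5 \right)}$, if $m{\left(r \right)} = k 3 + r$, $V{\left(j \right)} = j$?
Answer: $- 5 \sqrt{7} \approx -13.229$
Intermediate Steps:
$k = 0$ ($k = 3 - 3 = 0$)
$L{\left(C \right)} = \sqrt{6 + C}$ ($L{\left(C \right)} = \sqrt{C + 6} = \sqrt{6 + C}$)
$m{\left(r \right)} = r$ ($m{\left(r \right)} = 0 \cdot 3 + r = 0 + r = r$)
$L{\left(1 \right)} m{\left(-5 \right)} = \sqrt{6 + 1} \left(-5\right) = \sqrt{7} \left(-5\right) = - 5 \sqrt{7}$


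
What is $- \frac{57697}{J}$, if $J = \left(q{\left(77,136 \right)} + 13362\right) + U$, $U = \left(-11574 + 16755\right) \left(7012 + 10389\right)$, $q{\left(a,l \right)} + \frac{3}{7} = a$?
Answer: $- \frac{403879}{631176137} \approx -0.00063988$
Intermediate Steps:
$q{\left(a,l \right)} = - \frac{3}{7} + a$
$U = 90154581$ ($U = 5181 \cdot 17401 = 90154581$)
$J = \frac{631176137}{7}$ ($J = \left(\left(- \frac{3}{7} + 77\right) + 13362\right) + 90154581 = \left(\frac{536}{7} + 13362\right) + 90154581 = \frac{94070}{7} + 90154581 = \frac{631176137}{7} \approx 9.0168 \cdot 10^{7}$)
$- \frac{57697}{J} = - \frac{57697}{\frac{631176137}{7}} = \left(-57697\right) \frac{7}{631176137} = - \frac{403879}{631176137}$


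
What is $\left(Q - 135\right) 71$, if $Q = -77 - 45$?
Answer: $-18247$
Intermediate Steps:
$Q = -122$
$\left(Q - 135\right) 71 = \left(-122 - 135\right) 71 = \left(-257\right) 71 = -18247$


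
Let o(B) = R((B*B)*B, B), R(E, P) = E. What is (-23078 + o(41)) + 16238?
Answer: 62081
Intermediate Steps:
o(B) = B³ (o(B) = (B*B)*B = B²*B = B³)
(-23078 + o(41)) + 16238 = (-23078 + 41³) + 16238 = (-23078 + 68921) + 16238 = 45843 + 16238 = 62081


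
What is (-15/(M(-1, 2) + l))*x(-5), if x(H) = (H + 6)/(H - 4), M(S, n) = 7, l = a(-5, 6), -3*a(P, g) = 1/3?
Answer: 15/62 ≈ 0.24194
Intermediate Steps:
a(P, g) = -⅑ (a(P, g) = -⅓/3 = -⅓*⅓ = -⅑)
l = -⅑ ≈ -0.11111
x(H) = (6 + H)/(-4 + H)
(-15/(M(-1, 2) + l))*x(-5) = (-15/(7 - ⅑))*((6 - 5)/(-4 - 5)) = (-15/62/9)*(1/(-9)) = (-15*9/62)*(-⅑*1) = -135/62*(-⅑) = 15/62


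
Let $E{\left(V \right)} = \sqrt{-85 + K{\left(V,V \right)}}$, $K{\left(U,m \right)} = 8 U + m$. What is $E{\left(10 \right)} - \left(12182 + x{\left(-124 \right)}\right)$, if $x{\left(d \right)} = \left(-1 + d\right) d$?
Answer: $-27682 + \sqrt{5} \approx -27680.0$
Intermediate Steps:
$x{\left(d \right)} = d \left(-1 + d\right)$
$K{\left(U,m \right)} = m + 8 U$
$E{\left(V \right)} = \sqrt{-85 + 9 V}$ ($E{\left(V \right)} = \sqrt{-85 + \left(V + 8 V\right)} = \sqrt{-85 + 9 V}$)
$E{\left(10 \right)} - \left(12182 + x{\left(-124 \right)}\right) = \sqrt{-85 + 9 \cdot 10} - \left(12182 - 124 \left(-1 - 124\right)\right) = \sqrt{-85 + 90} - \left(12182 - -15500\right) = \sqrt{5} - \left(12182 + 15500\right) = \sqrt{5} - 27682 = -27682 + \sqrt{5}$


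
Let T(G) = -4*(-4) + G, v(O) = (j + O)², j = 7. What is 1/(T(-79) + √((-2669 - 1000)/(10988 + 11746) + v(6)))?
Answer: -477414/28797623 - 3*√1077304478/28797623 ≈ -0.019998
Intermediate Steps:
v(O) = (7 + O)²
T(G) = 16 + G
1/(T(-79) + √((-2669 - 1000)/(10988 + 11746) + v(6))) = 1/((16 - 79) + √((-2669 - 1000)/(10988 + 11746) + (7 + 6)²)) = 1/(-63 + √(-3669/22734 + 13²)) = 1/(-63 + √(-3669*1/22734 + 169)) = 1/(-63 + √(-1223/7578 + 169)) = 1/(-63 + √(1279459/7578)) = 1/(-63 + √1077304478/2526)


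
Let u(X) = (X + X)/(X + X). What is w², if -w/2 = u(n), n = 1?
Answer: 4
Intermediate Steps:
u(X) = 1 (u(X) = (2*X)/((2*X)) = (2*X)*(1/(2*X)) = 1)
w = -2 (w = -2*1 = -2)
w² = (-2)² = 4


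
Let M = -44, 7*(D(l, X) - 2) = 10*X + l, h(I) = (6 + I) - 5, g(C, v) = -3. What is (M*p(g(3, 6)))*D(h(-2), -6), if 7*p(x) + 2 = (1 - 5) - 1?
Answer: -2068/7 ≈ -295.43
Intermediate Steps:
h(I) = 1 + I
D(l, X) = 2 + l/7 + 10*X/7 (D(l, X) = 2 + (10*X + l)/7 = 2 + (l + 10*X)/7 = 2 + (l/7 + 10*X/7) = 2 + l/7 + 10*X/7)
p(x) = -1 (p(x) = -2/7 + ((1 - 5) - 1)/7 = -2/7 + (-4 - 1)/7 = -2/7 + (1/7)*(-5) = -2/7 - 5/7 = -1)
(M*p(g(3, 6)))*D(h(-2), -6) = (-44*(-1))*(2 + (1 - 2)/7 + (10/7)*(-6)) = 44*(2 + (1/7)*(-1) - 60/7) = 44*(2 - 1/7 - 60/7) = 44*(-47/7) = -2068/7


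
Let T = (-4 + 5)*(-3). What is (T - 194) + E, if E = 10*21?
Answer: 13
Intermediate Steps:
T = -3 (T = 1*(-3) = -3)
E = 210
(T - 194) + E = (-3 - 194) + 210 = -197 + 210 = 13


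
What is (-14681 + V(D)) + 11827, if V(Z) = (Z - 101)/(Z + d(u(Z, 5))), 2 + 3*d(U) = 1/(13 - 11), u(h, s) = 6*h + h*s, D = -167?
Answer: -14262/5 ≈ -2852.4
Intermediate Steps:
d(U) = -½ (d(U) = -⅔ + 1/(3*(13 - 11)) = -⅔ + (⅓)/2 = -⅔ + (⅓)*(½) = -⅔ + ⅙ = -½)
V(Z) = (-101 + Z)/(-½ + Z) (V(Z) = (Z - 101)/(Z - ½) = (-101 + Z)/(-½ + Z))
(-14681 + V(D)) + 11827 = (-14681 + 2*(-101 - 167)/(-1 + 2*(-167))) + 11827 = (-14681 + 2*(-268)/(-1 - 334)) + 11827 = (-14681 + 2*(-268)/(-335)) + 11827 = (-14681 + 2*(-1/335)*(-268)) + 11827 = (-14681 + 8/5) + 11827 = -73397/5 + 11827 = -14262/5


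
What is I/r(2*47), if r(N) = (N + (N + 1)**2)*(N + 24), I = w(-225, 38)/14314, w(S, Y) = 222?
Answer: 111/7701232594 ≈ 1.4413e-8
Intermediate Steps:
I = 111/7157 (I = 222/14314 = 222*(1/14314) = 111/7157 ≈ 0.015509)
r(N) = (24 + N)*(N + (1 + N)**2) (r(N) = (N + (1 + N)**2)*(24 + N) = (24 + N)*(N + (1 + N)**2))
I/r(2*47) = 111/(7157*(24 + (2*47)**3 + 27*(2*47)**2 + 73*(2*47))) = 111/(7157*(24 + 94**3 + 27*94**2 + 73*94)) = 111/(7157*(24 + 830584 + 27*8836 + 6862)) = 111/(7157*(24 + 830584 + 238572 + 6862)) = (111/7157)/1076042 = (111/7157)*(1/1076042) = 111/7701232594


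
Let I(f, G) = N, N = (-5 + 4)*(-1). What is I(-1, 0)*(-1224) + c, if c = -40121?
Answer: -41345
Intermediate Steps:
N = 1 (N = -1*(-1) = 1)
I(f, G) = 1
I(-1, 0)*(-1224) + c = 1*(-1224) - 40121 = -1224 - 40121 = -41345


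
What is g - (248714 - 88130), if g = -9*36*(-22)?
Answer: -153456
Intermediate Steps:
g = 7128 (g = -324*(-22) = 7128)
g - (248714 - 88130) = 7128 - (248714 - 88130) = 7128 - 1*160584 = 7128 - 160584 = -153456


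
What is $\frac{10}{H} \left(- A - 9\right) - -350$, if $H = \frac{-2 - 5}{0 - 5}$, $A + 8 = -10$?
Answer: $\frac{2900}{7} \approx 414.29$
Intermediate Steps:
$A = -18$ ($A = -8 - 10 = -18$)
$H = \frac{7}{5}$ ($H = - \frac{7}{-5} = \left(-7\right) \left(- \frac{1}{5}\right) = \frac{7}{5} \approx 1.4$)
$\frac{10}{H} \left(- A - 9\right) - -350 = \frac{10}{\frac{7}{5}} \left(\left(-1\right) \left(-18\right) - 9\right) - -350 = 10 \cdot \frac{5}{7} \left(18 - 9\right) + 350 = \frac{50}{7} \cdot 9 + 350 = \frac{450}{7} + 350 = \frac{2900}{7}$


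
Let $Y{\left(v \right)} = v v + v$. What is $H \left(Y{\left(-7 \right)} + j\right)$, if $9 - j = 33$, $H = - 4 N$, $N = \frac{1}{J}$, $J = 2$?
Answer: $-36$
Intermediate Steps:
$Y{\left(v \right)} = v + v^{2}$ ($Y{\left(v \right)} = v^{2} + v = v + v^{2}$)
$N = \frac{1}{2} \approx 0.5$
$H = -2$ ($H = \left(-4\right) \frac{1}{2} = -2$)
$j = -24$ ($j = 9 - 33 = -24$)
$H \left(Y{\left(-7 \right)} + j\right) = - 2 \left(- 7 \left(1 - 7\right) - 24\right) = - 2 \left(\left(-7\right) \left(-6\right) - 24\right) = - 2 \left(42 - 24\right) = \left(-2\right) 18 = -36$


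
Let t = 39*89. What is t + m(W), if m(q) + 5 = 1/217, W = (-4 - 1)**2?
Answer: 752123/217 ≈ 3466.0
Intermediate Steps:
W = 25 (W = (-5)**2 = 25)
t = 3471
m(q) = -1084/217 (m(q) = -5 + 1/217 = -1084/217)
t + m(W) = 3471 - 1084/217 = 752123/217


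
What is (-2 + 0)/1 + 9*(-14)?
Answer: -128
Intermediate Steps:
(-2 + 0)/1 + 9*(-14) = 1*(-2) - 126 = -2 - 126 = -128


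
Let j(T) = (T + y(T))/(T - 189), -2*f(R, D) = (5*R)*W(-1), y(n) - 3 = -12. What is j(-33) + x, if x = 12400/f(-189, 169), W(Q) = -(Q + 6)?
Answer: -35381/6993 ≈ -5.0595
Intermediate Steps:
y(n) = -9 (y(n) = 3 - 12 = -9)
W(Q) = -6 - Q (W(Q) = -(6 + Q) = -6 - Q)
f(R, D) = 25*R/2 (f(R, D) = -5*R*(-6 - 1*(-1))/2 = -5*R*(-6 + 1)/2 = -5*R*(-5)/2 = -(-25)*R/2 = 25*R/2)
j(T) = (-9 + T)/(-189 + T) (j(T) = (T - 9)/(T - 189) = (-9 + T)/(-189 + T))
x = -992/189 (x = 12400/(((25/2)*(-189))) = 12400/(-4725/2) = 12400*(-2/4725) = -992/189 ≈ -5.2487)
j(-33) + x = (-9 - 33)/(-189 - 33) - 992/189 = -42/(-222) - 992/189 = -1/222*(-42) - 992/189 = 7/37 - 992/189 = -35381/6993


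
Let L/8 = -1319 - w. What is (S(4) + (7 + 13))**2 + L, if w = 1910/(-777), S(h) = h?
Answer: -7736072/777 ≈ -9956.3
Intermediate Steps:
w = -1910/777 (w = 1910*(-1/777) = -1910/777 ≈ -2.4582)
L = -8183624/777 (L = 8*(-1319 - 1*(-1910/777)) = 8*(-1319 + 1910/777) = 8*(-1022953/777) = -8183624/777 ≈ -10532.)
(S(4) + (7 + 13))**2 + L = (4 + (7 + 13))**2 - 8183624/777 = (4 + 20)**2 - 8183624/777 = 24**2 - 8183624/777 = 576 - 8183624/777 = -7736072/777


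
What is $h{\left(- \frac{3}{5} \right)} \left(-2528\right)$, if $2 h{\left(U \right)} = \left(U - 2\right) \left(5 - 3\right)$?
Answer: $\frac{32864}{5} \approx 6572.8$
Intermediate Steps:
$h{\left(U \right)} = -2 + U$ ($h{\left(U \right)} = \frac{\left(U - 2\right) \left(5 - 3\right)}{2} = \frac{\left(-2 + U\right) 2}{2} = \frac{-4 + 2 U}{2} = -2 + U$)
$h{\left(- \frac{3}{5} \right)} \left(-2528\right) = \left(-2 - \frac{3}{5}\right) \left(-2528\right) = \left(- \frac{13}{5}\right) \left(-2528\right) = \frac{32864}{5}$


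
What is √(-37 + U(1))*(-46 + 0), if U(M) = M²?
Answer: -276*I ≈ -276.0*I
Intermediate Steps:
√(-37 + U(1))*(-46 + 0) = √(-37 + 1²)*(-46 + 0) = √(-37 + 1)*(-46) = √(-36)*(-46) = (6*I)*(-46) = -276*I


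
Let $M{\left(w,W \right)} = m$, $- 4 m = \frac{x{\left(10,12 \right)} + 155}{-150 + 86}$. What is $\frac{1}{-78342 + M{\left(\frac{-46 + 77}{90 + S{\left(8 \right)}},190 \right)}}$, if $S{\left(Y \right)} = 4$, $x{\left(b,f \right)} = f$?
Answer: $- \frac{256}{20055385} \approx -1.2765 \cdot 10^{-5}$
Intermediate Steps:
$m = \frac{167}{256}$ ($m = - \frac{\left(12 + 155\right) \frac{1}{-150 + 86}}{4} = - \frac{167 \frac{1}{-64}}{4} = - \frac{167 \left(- \frac{1}{64}\right)}{4} = \left(- \frac{1}{4}\right) \left(- \frac{167}{64}\right) = \frac{167}{256} \approx 0.65234$)
$M{\left(w,W \right)} = \frac{167}{256}$
$\frac{1}{-78342 + M{\left(\frac{-46 + 77}{90 + S{\left(8 \right)}},190 \right)}} = \frac{1}{-78342 + \frac{167}{256}} = \frac{1}{- \frac{20055385}{256}} = - \frac{256}{20055385}$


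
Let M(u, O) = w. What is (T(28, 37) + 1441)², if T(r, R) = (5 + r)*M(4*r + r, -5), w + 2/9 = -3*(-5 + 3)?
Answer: 23961025/9 ≈ 2.6623e+6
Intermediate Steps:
w = 52/9 (w = -2/9 - 3*(-5 + 3) = -2/9 - 3*(-2) = -2/9 + 6 = 52/9 ≈ 5.7778)
M(u, O) = 52/9
T(r, R) = 260/9 + 52*r/9 (T(r, R) = (5 + r)*(52/9) = 260/9 + 52*r/9)
(T(28, 37) + 1441)² = ((260/9 + (52/9)*28) + 1441)² = ((260/9 + 1456/9) + 1441)² = (572/3 + 1441)² = (4895/3)² = 23961025/9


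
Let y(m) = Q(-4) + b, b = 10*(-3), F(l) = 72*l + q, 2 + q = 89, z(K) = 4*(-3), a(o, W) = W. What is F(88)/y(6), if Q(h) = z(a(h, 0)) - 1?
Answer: -6423/43 ≈ -149.37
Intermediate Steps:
z(K) = -12
q = 87 (q = -2 + 89 = 87)
Q(h) = -13 (Q(h) = -12 - 1 = -13)
F(l) = 87 + 72*l (F(l) = 72*l + 87 = 87 + 72*l)
b = -30
y(m) = -43 (y(m) = -13 - 30 = -43)
F(88)/y(6) = (87 + 72*88)/(-43) = (87 + 6336)*(-1/43) = 6423*(-1/43) = -6423/43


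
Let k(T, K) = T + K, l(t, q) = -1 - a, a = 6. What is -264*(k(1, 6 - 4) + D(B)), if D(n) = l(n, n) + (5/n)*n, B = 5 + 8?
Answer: -264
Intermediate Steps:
B = 13
l(t, q) = -7 (l(t, q) = -1 - 1*6 = -1 - 6 = -7)
k(T, K) = K + T
D(n) = -2 (D(n) = -7 + (5/n)*n = -7 + 5 = -2)
-264*(k(1, 6 - 4) + D(B)) = -264*(((6 - 4) + 1) - 2) = -264*((2 + 1) - 2) = -264*(3 - 2) = -264*1 = -264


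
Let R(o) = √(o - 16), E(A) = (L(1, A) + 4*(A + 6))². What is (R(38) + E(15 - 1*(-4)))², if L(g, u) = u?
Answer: (14161 + √22)² ≈ 2.0067e+8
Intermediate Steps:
E(A) = (24 + 5*A)² (E(A) = (A + 4*(A + 6))² = (A + 4*(6 + A))² = (A + (24 + 4*A))² = (24 + 5*A)²)
R(o) = √(-16 + o)
(R(38) + E(15 - 1*(-4)))² = (√(-16 + 38) + (24 + 5*(15 - 1*(-4)))²)² = (√22 + (24 + 5*(15 + 4))²)² = (√22 + (24 + 5*19)²)² = (√22 + (24 + 95)²)² = (√22 + 119²)² = (√22 + 14161)² = (14161 + √22)²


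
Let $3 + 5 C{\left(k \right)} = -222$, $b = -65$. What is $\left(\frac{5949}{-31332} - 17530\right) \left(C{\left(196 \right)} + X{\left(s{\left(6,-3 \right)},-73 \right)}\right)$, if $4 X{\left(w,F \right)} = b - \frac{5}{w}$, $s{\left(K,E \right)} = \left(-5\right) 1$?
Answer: $\frac{11168203483}{10444} \approx 1.0693 \cdot 10^{6}$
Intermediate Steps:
$C{\left(k \right)} = -45$ ($C{\left(k \right)} = - \frac{3}{5} + \frac{1}{5} \left(-222\right) = - \frac{3}{5} - \frac{222}{5} = -45$)
$s{\left(K,E \right)} = -5$
$X{\left(w,F \right)} = - \frac{65}{4} - \frac{5}{4 w}$ ($X{\left(w,F \right)} = \frac{-65 - \frac{5}{w}}{4} = - \frac{65}{4} - \frac{5}{4 w}$)
$\left(\frac{5949}{-31332} - 17530\right) \left(C{\left(196 \right)} + X{\left(s{\left(6,-3 \right)},-73 \right)}\right) = \left(\frac{5949}{-31332} - 17530\right) \left(-45 + \frac{5 \left(-1 - -65\right)}{4 \left(-5\right)}\right) = \left(5949 \left(- \frac{1}{31332}\right) - 17530\right) \left(-45 + \frac{5}{4} \left(- \frac{1}{5}\right) \left(-1 + 65\right)\right) = \left(- \frac{1983}{10444} - 17530\right) \left(-45 + \frac{5}{4} \left(- \frac{1}{5}\right) 64\right) = - \frac{183085303 \left(-45 - 16\right)}{10444} = \left(- \frac{183085303}{10444}\right) \left(-61\right) = \frac{11168203483}{10444}$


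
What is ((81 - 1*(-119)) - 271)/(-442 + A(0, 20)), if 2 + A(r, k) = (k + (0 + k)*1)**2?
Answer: -71/1156 ≈ -0.061419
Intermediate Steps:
A(r, k) = -2 + 4*k**2 (A(r, k) = -2 + (k + (0 + k)*1)**2 = -2 + (k + k*1)**2 = -2 + (k + k)**2 = -2 + (2*k)**2 = -2 + 4*k**2)
((81 - 1*(-119)) - 271)/(-442 + A(0, 20)) = ((81 - 1*(-119)) - 271)/(-442 + (-2 + 4*20**2)) = ((81 + 119) - 271)/(-442 + (-2 + 4*400)) = (200 - 271)/(-442 + (-2 + 1600)) = -71/(-442 + 1598) = -71/1156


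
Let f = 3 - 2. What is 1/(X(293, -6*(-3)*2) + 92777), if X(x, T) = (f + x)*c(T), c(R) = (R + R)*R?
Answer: 1/854825 ≈ 1.1698e-6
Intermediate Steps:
c(R) = 2*R**2 (c(R) = (2*R)*R = 2*R**2)
f = 1
X(x, T) = 2*T**2*(1 + x) (X(x, T) = (1 + x)*(2*T**2) = 2*T**2*(1 + x))
1/(X(293, -6*(-3)*2) + 92777) = 1/(2*(-6*(-3)*2)**2*(1 + 293) + 92777) = 1/(2*(18*2)**2*294 + 92777) = 1/(2*36**2*294 + 92777) = 1/(2*1296*294 + 92777) = 1/(762048 + 92777) = 1/854825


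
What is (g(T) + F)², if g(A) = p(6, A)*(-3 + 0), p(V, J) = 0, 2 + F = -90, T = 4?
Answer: 8464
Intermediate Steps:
F = -92 (F = -2 - 90 = -92)
g(A) = 0 (g(A) = 0*(-3 + 0) = 0*(-3) = 0)
(g(T) + F)² = (0 - 92)² = (-92)² = 8464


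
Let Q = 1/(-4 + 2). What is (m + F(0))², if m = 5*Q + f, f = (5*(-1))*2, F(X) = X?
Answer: 625/4 ≈ 156.25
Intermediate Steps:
Q = -½ (Q = 1/(-2) = -½ ≈ -0.50000)
f = -10 (f = -5*2 = -10)
m = -25/2 (m = 5*(-½) - 10 = -5/2 - 10 = -25/2 ≈ -12.500)
(m + F(0))² = (-25/2 + 0)² = (-25/2)² = 625/4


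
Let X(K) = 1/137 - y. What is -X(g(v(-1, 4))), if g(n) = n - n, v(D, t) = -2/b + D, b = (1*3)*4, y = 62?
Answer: 8493/137 ≈ 61.993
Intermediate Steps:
b = 12 (b = 3*4 = 12)
v(D, t) = -⅙ + D (v(D, t) = -2/12 + D = -2*1/12 + D = -⅙ + D)
g(n) = 0
X(K) = -8493/137 (X(K) = 1/137 - 1*62 = 1/137 - 62 = -8493/137)
-X(g(v(-1, 4))) = -1*(-8493/137) = 8493/137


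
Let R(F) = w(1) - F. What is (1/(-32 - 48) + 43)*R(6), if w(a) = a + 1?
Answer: -3439/20 ≈ -171.95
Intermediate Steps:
w(a) = 1 + a
R(F) = 2 - F (R(F) = (1 + 1) - F = 2 - F)
(1/(-32 - 48) + 43)*R(6) = (1/(-32 - 48) + 43)*(2 - 1*6) = (1/(-80) + 43)*(2 - 6) = (-1/80 + 43)*(-4) = (3439/80)*(-4) = -3439/20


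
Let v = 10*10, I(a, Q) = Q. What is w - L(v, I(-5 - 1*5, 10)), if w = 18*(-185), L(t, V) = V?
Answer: -3340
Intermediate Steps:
v = 100
w = -3330
w - L(v, I(-5 - 1*5, 10)) = -3330 - 1*10 = -3330 - 10 = -3340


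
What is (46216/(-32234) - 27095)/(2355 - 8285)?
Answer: 436713223/95573810 ≈ 4.5694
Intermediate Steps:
(46216/(-32234) - 27095)/(2355 - 8285) = (46216*(-1/32234) - 27095)/(-5930) = (-23108/16117 - 27095)*(-1/5930) = -436713223/16117*(-1/5930) = 436713223/95573810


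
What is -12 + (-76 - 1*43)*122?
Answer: -14530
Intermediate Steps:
-12 + (-76 - 1*43)*122 = -12 + (-76 - 43)*122 = -12 - 119*122 = -12 - 14518 = -14530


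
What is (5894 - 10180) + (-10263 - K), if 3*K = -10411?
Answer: -33236/3 ≈ -11079.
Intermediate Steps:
K = -10411/3 (K = (1/3)*(-10411) = -10411/3 ≈ -3470.3)
(5894 - 10180) + (-10263 - K) = (5894 - 10180) + (-10263 - 1*(-10411/3)) = -4286 + (-10263 + 10411/3) = -4286 - 20378/3 = -33236/3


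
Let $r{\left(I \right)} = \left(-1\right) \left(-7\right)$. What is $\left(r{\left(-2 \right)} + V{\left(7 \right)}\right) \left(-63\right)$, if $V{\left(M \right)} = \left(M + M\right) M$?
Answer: $-6615$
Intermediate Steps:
$V{\left(M \right)} = 2 M^{2}$ ($V{\left(M \right)} = 2 M M = 2 M^{2}$)
$r{\left(I \right)} = 7$
$\left(r{\left(-2 \right)} + V{\left(7 \right)}\right) \left(-63\right) = \left(7 + 2 \cdot 7^{2}\right) \left(-63\right) = \left(7 + 2 \cdot 49\right) \left(-63\right) = \left(7 + 98\right) \left(-63\right) = 105 \left(-63\right) = -6615$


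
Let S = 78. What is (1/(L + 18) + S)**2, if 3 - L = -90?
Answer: 74978281/12321 ≈ 6085.4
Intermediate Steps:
L = 93 (L = 3 - 1*(-90) = 3 + 90 = 93)
(1/(L + 18) + S)**2 = (1/(93 + 18) + 78)**2 = (1/111 + 78)**2 = (8659/111)**2 = 74978281/12321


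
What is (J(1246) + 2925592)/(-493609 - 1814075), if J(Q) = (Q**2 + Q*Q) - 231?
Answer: -2010131/769228 ≈ -2.6132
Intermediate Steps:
J(Q) = -231 + 2*Q**2 (J(Q) = (Q**2 + Q**2) - 231 = 2*Q**2 - 231 = -231 + 2*Q**2)
(J(1246) + 2925592)/(-493609 - 1814075) = ((-231 + 2*1246**2) + 2925592)/(-493609 - 1814075) = ((-231 + 2*1552516) + 2925592)/(-2307684) = ((-231 + 3105032) + 2925592)*(-1/2307684) = (3104801 + 2925592)*(-1/2307684) = 6030393*(-1/2307684) = -2010131/769228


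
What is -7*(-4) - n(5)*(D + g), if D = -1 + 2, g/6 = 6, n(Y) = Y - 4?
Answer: -9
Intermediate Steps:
n(Y) = -4 + Y
g = 36 (g = 6*6 = 36)
D = 1
-7*(-4) - n(5)*(D + g) = -7*(-4) - (-4 + 5)*(1 + 36) = 28 - 37 = -9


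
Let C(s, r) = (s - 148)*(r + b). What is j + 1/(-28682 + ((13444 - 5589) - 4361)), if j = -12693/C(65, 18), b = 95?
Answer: 319701905/236238252 ≈ 1.3533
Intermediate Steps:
C(s, r) = (-148 + s)*(95 + r) (C(s, r) = (s - 148)*(r + 95) = (-148 + s)*(95 + r))
j = 12693/9379 (j = -12693/(-14060 - 148*18 + 95*65 + 18*65) = -12693/(-14060 - 2664 + 6175 + 1170) = -12693/(-9379) = -12693*(-1/9379) = 12693/9379 ≈ 1.3533)
j + 1/(-28682 + ((13444 - 5589) - 4361)) = 12693/9379 + 1/(-28682 + ((13444 - 5589) - 4361)) = 12693/9379 + 1/(-28682 + (7855 - 4361)) = 12693/9379 + 1/(-28682 + 3494) = 12693/9379 + 1/(-25188) = 12693/9379 - 1/25188 = 319701905/236238252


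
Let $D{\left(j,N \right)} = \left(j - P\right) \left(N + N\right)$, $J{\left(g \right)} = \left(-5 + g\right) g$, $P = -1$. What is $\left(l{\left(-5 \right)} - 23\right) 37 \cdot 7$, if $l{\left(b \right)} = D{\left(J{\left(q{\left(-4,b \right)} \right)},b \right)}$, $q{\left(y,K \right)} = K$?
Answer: $-138047$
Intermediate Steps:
$J{\left(g \right)} = g \left(-5 + g\right)$
$D{\left(j,N \right)} = 2 N \left(1 + j\right)$ ($D{\left(j,N \right)} = \left(j - -1\right) \left(N + N\right) = \left(j + 1\right) 2 N = \left(1 + j\right) 2 N = 2 N \left(1 + j\right)$)
$l{\left(b \right)} = 2 b \left(1 + b \left(-5 + b\right)\right)$
$\left(l{\left(-5 \right)} - 23\right) 37 \cdot 7 = \left(2 \left(-5\right) \left(1 - 5 \left(-5 - 5\right)\right) - 23\right) 37 \cdot 7 = \left(2 \left(-5\right) \left(1 - -50\right) - 23\right) 37 \cdot 7 = \left(2 \left(-5\right) \left(1 + 50\right) - 23\right) 37 \cdot 7 = \left(2 \left(-5\right) 51 - 23\right) 37 \cdot 7 = \left(-510 - 23\right) 37 \cdot 7 = \left(-533\right) 37 \cdot 7 = \left(-19721\right) 7 = -138047$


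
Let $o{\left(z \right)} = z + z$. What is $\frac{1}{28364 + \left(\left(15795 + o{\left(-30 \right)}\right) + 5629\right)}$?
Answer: $\frac{1}{49728} \approx 2.0109 \cdot 10^{-5}$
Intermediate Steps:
$o{\left(z \right)} = 2 z$
$\frac{1}{28364 + \left(\left(15795 + o{\left(-30 \right)}\right) + 5629\right)} = \frac{1}{28364 + \left(\left(15795 + 2 \left(-30\right)\right) + 5629\right)} = \frac{1}{28364 + \left(\left(15795 - 60\right) + 5629\right)} = \frac{1}{28364 + \left(15735 + 5629\right)} = \frac{1}{28364 + 21364} = \frac{1}{49728}$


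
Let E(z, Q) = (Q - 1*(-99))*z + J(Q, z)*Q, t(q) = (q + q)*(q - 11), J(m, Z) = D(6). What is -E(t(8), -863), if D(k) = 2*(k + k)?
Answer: -15960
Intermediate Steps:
D(k) = 4*k (D(k) = 2*(2*k) = 4*k)
J(m, Z) = 24 (J(m, Z) = 4*6 = 24)
t(q) = 2*q*(-11 + q) (t(q) = (2*q)*(-11 + q) = 2*q*(-11 + q))
E(z, Q) = 24*Q + z*(99 + Q) (E(z, Q) = (Q - 1*(-99))*z + 24*Q = (Q + 99)*z + 24*Q = (99 + Q)*z + 24*Q = z*(99 + Q) + 24*Q = 24*Q + z*(99 + Q))
-E(t(8), -863) = -(24*(-863) + 99*(2*8*(-11 + 8)) - 1726*8*(-11 + 8)) = -(-20712 + 99*(2*8*(-3)) - 1726*8*(-3)) = -(-20712 + 99*(-48) - 863*(-48)) = -(-20712 - 4752 + 41424) = -1*15960 = -15960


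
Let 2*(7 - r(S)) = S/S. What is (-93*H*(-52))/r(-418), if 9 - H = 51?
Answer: -31248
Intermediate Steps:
H = -42 (H = 9 - 1*51 = 9 - 51 = -42)
r(S) = 13/2 (r(S) = 7 - S/(2*S) = 7 - ½*1 = 7 - ½ = 13/2)
(-93*H*(-52))/r(-418) = (-93*(-42)*(-52))/(13/2) = (3906*(-52))*(2/13) = -203112*2/13 = -31248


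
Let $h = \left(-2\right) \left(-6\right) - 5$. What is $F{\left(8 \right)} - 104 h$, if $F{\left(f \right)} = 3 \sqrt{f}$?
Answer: $-728 + 6 \sqrt{2} \approx -719.51$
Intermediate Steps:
$h = 7$ ($h = 12 - 5 = 7$)
$F{\left(8 \right)} - 104 h = 3 \sqrt{8} - 728 = 3 \cdot 2 \sqrt{2} - 728 = 6 \sqrt{2} - 728 = -728 + 6 \sqrt{2}$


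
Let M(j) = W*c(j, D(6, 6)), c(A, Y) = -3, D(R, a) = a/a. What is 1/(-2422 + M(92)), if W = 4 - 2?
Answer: -1/2428 ≈ -0.00041186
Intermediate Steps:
D(R, a) = 1
W = 2
M(j) = -6 (M(j) = 2*(-3) = -6)
1/(-2422 + M(92)) = 1/(-2422 - 6) = 1/(-2428) = -1/2428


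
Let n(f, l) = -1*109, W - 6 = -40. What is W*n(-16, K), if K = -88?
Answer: 3706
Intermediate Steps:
W = -34 (W = 6 - 40 = -34)
n(f, l) = -109
W*n(-16, K) = -34*(-109) = 3706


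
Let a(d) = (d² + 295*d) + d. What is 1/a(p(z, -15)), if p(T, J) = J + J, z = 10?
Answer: -1/7980 ≈ -0.00012531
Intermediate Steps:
p(T, J) = 2*J
a(d) = d² + 296*d
1/a(p(z, -15)) = 1/((2*(-15))*(296 + 2*(-15))) = 1/(-30*(296 - 30)) = 1/(-30*266) = 1/(-7980) = -1/7980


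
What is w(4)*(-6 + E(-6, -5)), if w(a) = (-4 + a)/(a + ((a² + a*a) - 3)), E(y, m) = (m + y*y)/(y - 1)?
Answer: 0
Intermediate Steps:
E(y, m) = (m + y²)/(-1 + y)
w(a) = (-4 + a)/(-3 + a + 2*a²) (w(a) = (-4 + a)/(a + ((a² + a²) - 3)) = (-4 + a)/(a + (2*a² - 3)) = (-4 + a)/(a + (-3 + 2*a²)) = (-4 + a)/(-3 + a + 2*a²))
w(4)*(-6 + E(-6, -5)) = ((-4 + 4)/(-3 + 4 + 2*4²))*(-6 + (-5 + (-6)²)/(-1 - 6)) = (0/(-3 + 4 + 2*16))*(-6 + (-5 + 36)/(-7)) = (0/(-3 + 4 + 32))*(-6 - ⅐*31) = (0/33)*(-6 - 31/7) = ((1/33)*0)*(-73/7) = 0*(-73/7) = 0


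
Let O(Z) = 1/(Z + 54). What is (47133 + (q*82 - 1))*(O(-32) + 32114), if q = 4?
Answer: 16765458570/11 ≈ 1.5241e+9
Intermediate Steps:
O(Z) = 1/(54 + Z)
(47133 + (q*82 - 1))*(O(-32) + 32114) = (47133 + (4*82 - 1))*(1/(54 - 32) + 32114) = (47133 + (328 - 1))*(1/22 + 32114) = (47133 + 327)*(1/22 + 32114) = 47460*(706509/22) = 16765458570/11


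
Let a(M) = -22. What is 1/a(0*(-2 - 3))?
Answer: -1/22 ≈ -0.045455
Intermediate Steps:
1/a(0*(-2 - 3)) = 1/(-22) = -1/22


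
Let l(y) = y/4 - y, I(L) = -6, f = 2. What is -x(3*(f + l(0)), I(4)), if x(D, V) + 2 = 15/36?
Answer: 19/12 ≈ 1.5833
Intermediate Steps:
l(y) = -3*y/4 (l(y) = y*(¼) - y = y/4 - y = -3*y/4)
x(D, V) = -19/12 (x(D, V) = -2 + 15/36 = -2 + 15*(1/36) = -2 + 5/12 = -19/12)
-x(3*(f + l(0)), I(4)) = -1*(-19/12) = 19/12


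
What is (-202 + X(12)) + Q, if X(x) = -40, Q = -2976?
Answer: -3218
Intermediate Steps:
(-202 + X(12)) + Q = (-202 - 40) - 2976 = -242 - 2976 = -3218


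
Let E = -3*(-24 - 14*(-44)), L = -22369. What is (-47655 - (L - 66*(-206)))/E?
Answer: 19441/888 ≈ 21.893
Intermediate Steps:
E = -1776 (E = -3*(-24 + 616) = -3*592 = -1776)
(-47655 - (L - 66*(-206)))/E = (-47655 - (-22369 - 66*(-206)))/(-1776) = (-47655 - (-22369 - 1*(-13596)))*(-1/1776) = (-47655 - (-22369 + 13596))*(-1/1776) = (-47655 - 1*(-8773))*(-1/1776) = (-47655 + 8773)*(-1/1776) = -38882*(-1/1776) = 19441/888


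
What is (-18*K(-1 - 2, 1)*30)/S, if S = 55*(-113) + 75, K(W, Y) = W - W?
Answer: 0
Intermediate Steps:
K(W, Y) = 0
S = -6140 (S = -6215 + 75 = -6140)
(-18*K(-1 - 2, 1)*30)/S = (-18*0*30)/(-6140) = (0*30)*(-1/6140) = 0*(-1/6140) = 0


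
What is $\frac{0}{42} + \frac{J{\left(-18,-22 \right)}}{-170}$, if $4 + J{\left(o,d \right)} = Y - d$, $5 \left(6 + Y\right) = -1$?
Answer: $- \frac{59}{850} \approx -0.069412$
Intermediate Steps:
$Y = - \frac{31}{5}$ ($Y = -6 + \frac{1}{5} \left(-1\right) = -6 - \frac{1}{5} = - \frac{31}{5} \approx -6.2$)
$J{\left(o,d \right)} = - \frac{51}{5} - d$ ($J{\left(o,d \right)} = -4 - \left(\frac{31}{5} + d\right) = - \frac{51}{5} - d$)
$\frac{0}{42} + \frac{J{\left(-18,-22 \right)}}{-170} = \frac{0}{42} + \frac{- \frac{51}{5} - -22}{-170} = 0 \cdot \frac{1}{42} + \left(- \frac{51}{5} + 22\right) \left(- \frac{1}{170}\right) = 0 + \frac{59}{5} \left(- \frac{1}{170}\right) = 0 - \frac{59}{850} = - \frac{59}{850}$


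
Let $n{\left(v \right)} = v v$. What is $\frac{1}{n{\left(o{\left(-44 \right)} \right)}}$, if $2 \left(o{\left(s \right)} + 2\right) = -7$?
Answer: $\frac{4}{121} \approx 0.033058$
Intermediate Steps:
$o{\left(s \right)} = - \frac{11}{2}$ ($o{\left(s \right)} = -2 + \frac{1}{2} \left(-7\right) = -2 - \frac{7}{2} = - \frac{11}{2}$)
$n{\left(v \right)} = v^{2}$
$\frac{1}{n{\left(o{\left(-44 \right)} \right)}} = \frac{1}{\left(- \frac{11}{2}\right)^{2}} = \frac{1}{\frac{121}{4}} = \frac{4}{121}$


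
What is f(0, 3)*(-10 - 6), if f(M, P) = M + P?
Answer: -48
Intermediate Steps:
f(0, 3)*(-10 - 6) = (0 + 3)*(-10 - 6) = 3*(-16) = -48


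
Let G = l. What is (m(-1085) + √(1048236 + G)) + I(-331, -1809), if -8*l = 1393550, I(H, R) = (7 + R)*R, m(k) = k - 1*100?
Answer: 3258633 + √3496169/2 ≈ 3.2596e+6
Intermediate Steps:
m(k) = -100 + k (m(k) = k - 100 = -100 + k)
I(H, R) = R*(7 + R)
l = -696775/4 (l = -⅛*1393550 = -696775/4 ≈ -1.7419e+5)
G = -696775/4 ≈ -1.7419e+5
(m(-1085) + √(1048236 + G)) + I(-331, -1809) = ((-100 - 1085) + √(1048236 - 696775/4)) - 1809*(7 - 1809) = (-1185 + √(3496169/4)) - 1809*(-1802) = (-1185 + √3496169/2) + 3259818 = 3258633 + √3496169/2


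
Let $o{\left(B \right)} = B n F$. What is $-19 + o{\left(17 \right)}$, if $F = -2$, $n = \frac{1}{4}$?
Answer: $- \frac{55}{2} \approx -27.5$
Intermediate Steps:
$n = \frac{1}{4} \approx 0.25$
$o{\left(B \right)} = - \frac{B}{2}$ ($o{\left(B \right)} = B \frac{1}{4} \left(-2\right) = \frac{B}{4} \left(-2\right) = - \frac{B}{2}$)
$-19 + o{\left(17 \right)} = -19 - \frac{17}{2} = - \frac{55}{2}$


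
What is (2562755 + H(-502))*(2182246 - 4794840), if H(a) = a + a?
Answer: -6692815292094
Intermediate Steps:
H(a) = 2*a
(2562755 + H(-502))*(2182246 - 4794840) = (2562755 + 2*(-502))*(2182246 - 4794840) = (2562755 - 1004)*(-2612594) = 2561751*(-2612594) = -6692815292094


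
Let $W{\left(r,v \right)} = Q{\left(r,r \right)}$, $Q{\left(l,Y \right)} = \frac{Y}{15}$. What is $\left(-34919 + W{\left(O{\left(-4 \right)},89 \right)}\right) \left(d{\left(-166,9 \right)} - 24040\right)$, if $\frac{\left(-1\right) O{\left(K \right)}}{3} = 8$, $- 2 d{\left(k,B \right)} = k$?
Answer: $\frac{4182964071}{5} \approx 8.3659 \cdot 10^{8}$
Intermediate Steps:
$Q{\left(l,Y \right)} = \frac{Y}{15}$ ($Q{\left(l,Y \right)} = Y \frac{1}{15} = \frac{Y}{15}$)
$d{\left(k,B \right)} = - \frac{k}{2}$
$O{\left(K \right)} = -24$ ($O{\left(K \right)} = \left(-3\right) 8 = -24$)
$W{\left(r,v \right)} = \frac{r}{15}$
$\left(-34919 + W{\left(O{\left(-4 \right)},89 \right)}\right) \left(d{\left(-166,9 \right)} - 24040\right) = \left(-34919 + \frac{1}{15} \left(-24\right)\right) \left(\left(- \frac{1}{2}\right) \left(-166\right) - 24040\right) = \left(-34919 - \frac{8}{5}\right) \left(83 - 24040\right) = \left(- \frac{174603}{5}\right) \left(-23957\right) = \frac{4182964071}{5}$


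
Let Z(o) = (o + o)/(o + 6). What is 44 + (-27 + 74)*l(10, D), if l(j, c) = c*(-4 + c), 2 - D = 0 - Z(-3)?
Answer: 44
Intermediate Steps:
Z(o) = 2*o/(6 + o) (Z(o) = (2*o)/(6 + o) = 2*o/(6 + o))
D = 0 (D = 2 - (0 - 2*(-3)/(6 - 3)) = 2 - (0 - 2*(-3)/3) = 2 - (0 - 1*(-2)) = 2 - (0 + 2) = 2 - 1*2 = 2 - 2 = 0)
44 + (-27 + 74)*l(10, D) = 44 + (-27 + 74)*(0*(-4 + 0)) = 44 + 47*(0*(-4)) = 44 + 47*0 = 44 + 0 = 44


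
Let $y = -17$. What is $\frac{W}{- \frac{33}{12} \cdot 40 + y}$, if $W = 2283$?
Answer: $- \frac{2283}{127} \approx -17.976$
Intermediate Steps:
$\frac{W}{- \frac{33}{12} \cdot 40 + y} = \frac{2283}{- \frac{33}{12} \cdot 40 - 17} = \frac{2283}{\left(-33\right) \frac{1}{12} \cdot 40 - 17} = \frac{2283}{\left(- \frac{11}{4}\right) 40 - 17} = \frac{2283}{-110 - 17} = \frac{2283}{-127} = 2283 \left(- \frac{1}{127}\right) = - \frac{2283}{127}$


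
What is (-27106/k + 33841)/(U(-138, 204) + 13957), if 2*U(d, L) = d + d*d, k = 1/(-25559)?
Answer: 138567219/4682 ≈ 29596.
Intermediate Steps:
k = -1/25559 ≈ -3.9125e-5
U(d, L) = d/2 + d²/2 (U(d, L) = (d + d*d)/2 = (d + d²)/2 = d/2 + d²/2)
(-27106/k + 33841)/(U(-138, 204) + 13957) = (-27106/(-1/25559) + 33841)/((½)*(-138)*(1 - 138) + 13957) = (-27106*(-25559) + 33841)/((½)*(-138)*(-137) + 13957) = (692802254 + 33841)/(9453 + 13957) = 692836095/23410 = 692836095*(1/23410) = 138567219/4682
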